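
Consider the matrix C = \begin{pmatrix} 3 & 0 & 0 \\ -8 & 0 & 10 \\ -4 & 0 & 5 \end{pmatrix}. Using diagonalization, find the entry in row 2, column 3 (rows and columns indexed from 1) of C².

Characteristic polynomial: t^3 - 8t^2 + 15t = t(t - 5)(t - 3), so the eigenvalues are 0, 3, 5.
t=3: eigenvector (1, 4, 2).
t=0: eigenvector (0, 1, 0).
t=5: eigenvector (0, 2, 1).
P = [[1, 0, 0], [4, 1, 2], [2, 0, 1]], D = diag(3, 0, 5), P⁻¹ = [[1, 0, 0], [0, 1, -2], [-2, 0, 1]].
C² = P·diag(9, 0, 25)·P⁻¹ = [[9, 0, 0], [-64, 0, 50], [-32, 0, 25]].
The requested entry is 50.

50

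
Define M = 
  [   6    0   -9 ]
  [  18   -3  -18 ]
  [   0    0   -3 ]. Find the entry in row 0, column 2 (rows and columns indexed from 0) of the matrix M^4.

Characteristic polynomial: r^3 - 27r - 54 = (r - 6)(r + 3)^2, so the eigenvalues are -3, -3, 6.
r=6: eigenvector (1, 2, 0).
r=-3: eigenvector (-1, 1, -1).
r=-3: eigenvector (1, 0, 1).
P = [[1, -1, 1], [2, 1, 0], [0, -1, 1]], D = diag(6, -3, -3), P⁻¹ = [[1, 0, -1], [-2, 1, 2], [-2, 1, 3]].
M⁴ = P·diag(1296, 81, 81)·P⁻¹ = [[1296, 0, -1215], [2430, 81, -2430], [0, 0, 81]].
The requested entry is -1215.

-1215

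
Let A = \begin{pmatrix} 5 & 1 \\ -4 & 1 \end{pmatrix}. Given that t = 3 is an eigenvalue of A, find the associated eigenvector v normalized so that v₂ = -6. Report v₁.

3

A − 3I = [[2, 1], [-4, -2]].
Solving (A − 3I)v = 0 gives the eigenspace spanned by (3, -6).
With v₂ = -6, v = (3, -6), so v₁ = 3.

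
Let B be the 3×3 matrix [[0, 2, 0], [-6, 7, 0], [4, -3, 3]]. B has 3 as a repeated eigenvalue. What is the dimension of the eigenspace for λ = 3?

1

B − 3I = [[-3, 2, 0], [-6, 4, 0], [4, -3, 0]].
This matrix has rank 2, so its null space has dimension 3 − 2 = 1.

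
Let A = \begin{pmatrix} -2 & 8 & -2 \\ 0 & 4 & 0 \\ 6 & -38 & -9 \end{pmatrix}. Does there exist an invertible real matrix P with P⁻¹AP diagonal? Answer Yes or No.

Characteristic polynomial: p(λ) = λ^3 + 7λ^2 - 14λ - 120 = (λ - 4)(λ + 5)(λ + 6).
All 3 eigenvalues are distinct, so A is diagonalizable.

Yes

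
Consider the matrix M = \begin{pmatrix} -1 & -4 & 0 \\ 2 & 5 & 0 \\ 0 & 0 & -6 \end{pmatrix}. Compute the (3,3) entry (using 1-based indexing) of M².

36

Characteristic polynomial: λ^3 + 2λ^2 - 21λ + 18 = (λ - 3)(λ - 1)(λ + 6), so the eigenvalues are -6, 1, 3.
λ=3: eigenvector (1, -1, 0).
λ=1: eigenvector (2, -1, 0).
λ=-6: eigenvector (0, 0, 1).
P = [[1, 2, 0], [-1, -1, 0], [0, 0, 1]], D = diag(3, 1, -6), P⁻¹ = [[-1, -2, 0], [1, 1, 0], [0, 0, 1]].
M² = P·diag(9, 1, 36)·P⁻¹ = [[-7, -16, 0], [8, 17, 0], [0, 0, 36]].
The requested entry is 36.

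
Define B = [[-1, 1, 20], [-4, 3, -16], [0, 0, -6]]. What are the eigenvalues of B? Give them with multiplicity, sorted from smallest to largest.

-6, 1, 1

Characteristic polynomial: p(λ) = λ^3 + 4λ^2 - 11λ + 6 = (λ - 1)^2(λ + 6).
Roots (with multiplicity): -6, 1, 1.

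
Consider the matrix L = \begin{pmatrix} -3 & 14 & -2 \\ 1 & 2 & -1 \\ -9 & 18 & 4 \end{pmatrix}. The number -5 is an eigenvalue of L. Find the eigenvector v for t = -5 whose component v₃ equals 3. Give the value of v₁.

3

L + 5I = [[2, 14, -2], [1, 7, -1], [-9, 18, 9]].
Solving (L + 5I)v = 0 gives the eigenspace spanned by (3, 0, 3).
With v₃ = 3, v = (3, 0, 3), so v₁ = 3.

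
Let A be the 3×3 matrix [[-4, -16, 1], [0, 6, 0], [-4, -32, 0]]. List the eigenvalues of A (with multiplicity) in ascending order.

Characteristic polynomial: p(t) = t^3 - 2t^2 - 20t - 24 = (t - 6)(t + 2)^2.
Roots (with multiplicity): -2, -2, 6.

-2, -2, 6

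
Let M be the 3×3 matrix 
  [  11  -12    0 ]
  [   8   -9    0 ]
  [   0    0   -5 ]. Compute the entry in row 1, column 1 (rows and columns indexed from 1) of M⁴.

Characteristic polynomial: s^3 + 3s^2 - 13s - 15 = (s - 3)(s + 1)(s + 5), so the eigenvalues are -5, -1, 3.
s=3: eigenvector (3, 2, 0).
s=-1: eigenvector (1, 1, 0).
s=-5: eigenvector (0, 0, 1).
P = [[3, 1, 0], [2, 1, 0], [0, 0, 1]], D = diag(3, -1, -5), P⁻¹ = [[1, -1, 0], [-2, 3, 0], [0, 0, 1]].
M⁴ = P·diag(81, 1, 625)·P⁻¹ = [[241, -240, 0], [160, -159, 0], [0, 0, 625]].
The requested entry is 241.

241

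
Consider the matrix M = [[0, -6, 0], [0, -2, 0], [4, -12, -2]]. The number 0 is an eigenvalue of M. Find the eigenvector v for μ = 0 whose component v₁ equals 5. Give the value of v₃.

10

M = [[0, -6, 0], [0, -2, 0], [4, -12, -2]].
Solving (M)v = 0 gives the eigenspace spanned by (5, 0, 10).
With v₁ = 5, v = (5, 0, 10), so v₃ = 10.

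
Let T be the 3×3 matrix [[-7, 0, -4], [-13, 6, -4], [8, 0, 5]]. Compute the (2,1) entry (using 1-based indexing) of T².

-19

Characteristic polynomial: μ^3 - 4μ^2 - 15μ + 18 = (μ - 6)(μ - 1)(μ + 3), so the eigenvalues are -3, 1, 6.
μ=-3: eigenvector (1, 1, -1).
μ=6: eigenvector (0, 1, 0).
μ=1: eigenvector (-1, -1, 2).
P = [[1, 0, -1], [1, 1, -1], [-1, 0, 2]], D = diag(-3, 6, 1), P⁻¹ = [[2, 0, 1], [-1, 1, 0], [1, 0, 1]].
T² = P·diag(9, 36, 1)·P⁻¹ = [[17, 0, 8], [-19, 36, 8], [-16, 0, -7]].
The requested entry is -19.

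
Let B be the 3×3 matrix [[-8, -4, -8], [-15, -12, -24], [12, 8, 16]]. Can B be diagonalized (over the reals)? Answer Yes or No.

Characteristic polynomial: p(λ) = λ^3 + 4λ^2 + 4λ = λ(λ + 2)^2.
λ = -2 has algebraic multiplicity 2; rank(B + 2I) = 2, so geometric multiplicity = 1.
Geometric multiplicity < algebraic multiplicity, so B is not diagonalizable.

No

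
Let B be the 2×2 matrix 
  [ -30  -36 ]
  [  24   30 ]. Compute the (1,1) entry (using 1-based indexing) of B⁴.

Characteristic polynomial: μ^2 - 36 = (μ - 6)(μ + 6), so the eigenvalues are -6, 6.
μ=-6: eigenvector (3, -2).
μ=6: eigenvector (1, -1).
P = [[3, 1], [-2, -1]], D = diag(-6, 6), P⁻¹ = [[1, 1], [-2, -3]].
B⁴ = P·diag(1296, 1296)·P⁻¹ = [[1296, 0], [0, 1296]].
The requested entry is 1296.

1296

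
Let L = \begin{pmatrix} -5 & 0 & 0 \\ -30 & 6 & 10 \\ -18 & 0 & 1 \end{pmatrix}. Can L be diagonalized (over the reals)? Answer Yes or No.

Characteristic polynomial: p(t) = t^3 - 2t^2 - 29t + 30 = (t - 6)(t - 1)(t + 5).
All 3 eigenvalues are distinct, so L is diagonalizable.

Yes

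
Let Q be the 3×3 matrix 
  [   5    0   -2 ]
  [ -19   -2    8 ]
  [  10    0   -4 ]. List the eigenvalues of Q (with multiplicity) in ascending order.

-2, 0, 1

Characteristic polynomial: p(r) = r^3 + r^2 - 2r = r(r - 1)(r + 2).
Roots (with multiplicity): -2, 0, 1.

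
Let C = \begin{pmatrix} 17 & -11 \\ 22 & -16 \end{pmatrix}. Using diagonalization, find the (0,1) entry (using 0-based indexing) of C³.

Characteristic polynomial: μ^2 - μ - 30 = (μ - 6)(μ + 5), so the eigenvalues are -5, 6.
μ=6: eigenvector (1, 1).
μ=-5: eigenvector (1, 2).
P = [[1, 1], [1, 2]], D = diag(6, -5), P⁻¹ = [[2, -1], [-1, 1]].
C³ = P·diag(216, -125)·P⁻¹ = [[557, -341], [682, -466]].
The requested entry is -341.

-341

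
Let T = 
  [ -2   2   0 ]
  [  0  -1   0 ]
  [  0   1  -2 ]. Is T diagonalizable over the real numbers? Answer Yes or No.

Yes

Characteristic polynomial: p(λ) = λ^3 + 5λ^2 + 8λ + 4 = (λ + 1)(λ + 2)^2.
λ = -2 has algebraic multiplicity 2; rank(T + 2I) = 1, so geometric multiplicity = 2.
Every eigenvalue has geometric = algebraic multiplicity, so T is diagonalizable.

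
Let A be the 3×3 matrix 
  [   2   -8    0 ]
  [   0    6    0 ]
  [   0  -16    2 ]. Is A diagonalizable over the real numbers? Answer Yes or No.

Yes

Characteristic polynomial: p(t) = t^3 - 10t^2 + 28t - 24 = (t - 6)(t - 2)^2.
t = 2 has algebraic multiplicity 2; rank(A − 2I) = 1, so geometric multiplicity = 2.
Every eigenvalue has geometric = algebraic multiplicity, so A is diagonalizable.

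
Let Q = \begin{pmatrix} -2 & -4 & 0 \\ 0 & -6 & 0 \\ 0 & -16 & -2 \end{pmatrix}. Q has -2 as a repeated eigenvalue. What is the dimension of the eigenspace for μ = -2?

Q + 2I = [[0, -4, 0], [0, -4, 0], [0, -16, 0]].
This matrix has rank 1, so its null space has dimension 3 − 1 = 2.

2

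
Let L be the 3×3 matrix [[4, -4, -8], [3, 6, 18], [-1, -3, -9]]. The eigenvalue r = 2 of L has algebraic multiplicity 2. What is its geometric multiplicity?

1

L − 2I = [[2, -4, -8], [3, 4, 18], [-1, -3, -11]].
This matrix has rank 2, so its null space has dimension 3 − 2 = 1.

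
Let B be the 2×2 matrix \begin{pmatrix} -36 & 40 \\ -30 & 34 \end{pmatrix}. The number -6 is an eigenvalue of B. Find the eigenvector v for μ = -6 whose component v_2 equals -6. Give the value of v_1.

B + 6I = [[-30, 40], [-30, 40]].
Solving (B + 6I)v = 0 gives the eigenspace spanned by (-8, -6).
With v_2 = -6, v = (-8, -6), so v_1 = -8.

-8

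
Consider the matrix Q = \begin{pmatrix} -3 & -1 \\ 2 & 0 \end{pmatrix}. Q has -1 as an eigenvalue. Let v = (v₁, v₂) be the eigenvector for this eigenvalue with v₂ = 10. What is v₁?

Q + 1I = [[-2, -1], [2, 1]].
Solving (Q + 1I)v = 0 gives the eigenspace spanned by (-5, 10).
With v₂ = 10, v = (-5, 10), so v₁ = -5.

-5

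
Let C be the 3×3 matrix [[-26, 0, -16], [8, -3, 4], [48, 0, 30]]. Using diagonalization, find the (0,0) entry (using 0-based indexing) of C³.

Characteristic polynomial: μ^3 - μ^2 - 24μ - 36 = (μ - 6)(μ + 2)(μ + 3), so the eigenvalues are -3, -2, 6.
μ=6: eigenvector (1, 0, -2).
μ=-3: eigenvector (0, 1, 0).
μ=-2: eigenvector (2, 4, -3).
P = [[1, 0, 2], [0, 1, 4], [-2, 0, -3]], D = diag(6, -3, -2), P⁻¹ = [[-3, 0, -2], [-8, 1, -4], [2, 0, 1]].
C³ = P·diag(216, -27, -8)·P⁻¹ = [[-680, 0, -448], [152, -27, 76], [1344, 0, 888]].
The requested entry is -680.

-680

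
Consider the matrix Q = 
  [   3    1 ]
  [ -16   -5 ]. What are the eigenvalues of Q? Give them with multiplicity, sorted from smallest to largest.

-1, -1

Characteristic polynomial: p(t) = t^2 + 2t + 1 = (t + 1)^2.
Roots (with multiplicity): -1, -1.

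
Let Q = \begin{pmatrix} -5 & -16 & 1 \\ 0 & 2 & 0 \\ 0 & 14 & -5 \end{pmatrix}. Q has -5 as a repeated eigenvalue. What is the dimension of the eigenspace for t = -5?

1

Q + 5I = [[0, -16, 1], [0, 7, 0], [0, 14, 0]].
This matrix has rank 2, so its null space has dimension 3 − 2 = 1.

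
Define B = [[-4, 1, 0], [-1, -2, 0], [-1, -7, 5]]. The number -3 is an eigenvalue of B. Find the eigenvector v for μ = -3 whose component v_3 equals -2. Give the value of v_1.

-2

B + 3I = [[-1, 1, 0], [-1, 1, 0], [-1, -7, 8]].
Solving (B + 3I)v = 0 gives the eigenspace spanned by (-2, -2, -2).
With v_3 = -2, v = (-2, -2, -2), so v_1 = -2.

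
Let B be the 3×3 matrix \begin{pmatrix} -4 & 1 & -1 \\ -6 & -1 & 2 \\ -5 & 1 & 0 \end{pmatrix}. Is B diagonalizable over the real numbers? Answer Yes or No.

No

Characteristic polynomial: p(t) = t^3 + 5t^2 + 3t - 9 = (t - 1)(t + 3)^2.
t = -3 has algebraic multiplicity 2; rank(B + 3I) = 2, so geometric multiplicity = 1.
Geometric multiplicity < algebraic multiplicity, so B is not diagonalizable.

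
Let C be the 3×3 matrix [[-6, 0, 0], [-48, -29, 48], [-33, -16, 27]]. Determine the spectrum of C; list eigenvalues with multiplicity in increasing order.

-6, -5, 3

Characteristic polynomial: p(s) = s^3 + 8s^2 - 3s - 90 = (s - 3)(s + 5)(s + 6).
Roots (with multiplicity): -6, -5, 3.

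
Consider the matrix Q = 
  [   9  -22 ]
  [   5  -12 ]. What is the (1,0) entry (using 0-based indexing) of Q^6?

Characteristic polynomial: t^2 + 3t + 2 = (t + 1)(t + 2), so the eigenvalues are -2, -1.
t=-1: eigenvector (11, 5).
t=-2: eigenvector (2, 1).
P = [[11, 2], [5, 1]], D = diag(-1, -2), P⁻¹ = [[1, -2], [-5, 11]].
Q⁶ = P·diag(1, 64)·P⁻¹ = [[-629, 1386], [-315, 694]].
The requested entry is -315.

-315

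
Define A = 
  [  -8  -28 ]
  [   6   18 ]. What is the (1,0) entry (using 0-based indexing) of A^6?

127680

Characteristic polynomial: λ^2 - 10λ + 24 = (λ - 6)(λ - 4), so the eigenvalues are 4, 6.
λ=6: eigenvector (-2, 1).
λ=4: eigenvector (7, -3).
P = [[-2, 7], [1, -3]], D = diag(6, 4), P⁻¹ = [[3, 7], [1, 2]].
A⁶ = P·diag(46656, 4096)·P⁻¹ = [[-251264, -595840], [127680, 302016]].
The requested entry is 127680.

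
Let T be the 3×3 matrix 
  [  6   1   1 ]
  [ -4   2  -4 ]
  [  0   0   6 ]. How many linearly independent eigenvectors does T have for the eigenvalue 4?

T − 4I = [[2, 1, 1], [-4, -2, -4], [0, 0, 2]].
This matrix has rank 2, so its null space has dimension 3 − 2 = 1.

1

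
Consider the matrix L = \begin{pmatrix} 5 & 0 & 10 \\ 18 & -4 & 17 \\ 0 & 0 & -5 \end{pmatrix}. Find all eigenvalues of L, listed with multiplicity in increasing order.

Characteristic polynomial: p(s) = s^3 + 4s^2 - 25s - 100 = (s - 5)(s + 4)(s + 5).
Roots (with multiplicity): -5, -4, 5.

-5, -4, 5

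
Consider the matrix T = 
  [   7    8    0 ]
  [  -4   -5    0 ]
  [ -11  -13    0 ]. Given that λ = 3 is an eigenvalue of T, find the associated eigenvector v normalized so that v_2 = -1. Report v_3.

-3

T − 3I = [[4, 8, 0], [-4, -8, 0], [-11, -13, -3]].
Solving (T − 3I)v = 0 gives the eigenspace spanned by (2, -1, -3).
With v_2 = -1, v = (2, -1, -3), so v_3 = -3.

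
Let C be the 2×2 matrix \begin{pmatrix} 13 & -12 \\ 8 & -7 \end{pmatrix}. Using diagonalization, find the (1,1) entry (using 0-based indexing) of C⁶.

Characteristic polynomial: s^2 - 6s + 5 = (s - 5)(s - 1), so the eigenvalues are 1, 5.
s=1: eigenvector (1, 1).
s=5: eigenvector (3, 2).
P = [[1, 3], [1, 2]], D = diag(1, 5), P⁻¹ = [[-2, 3], [1, -1]].
C⁶ = P·diag(1, 15625)·P⁻¹ = [[46873, -46872], [31248, -31247]].
The requested entry is -31247.

-31247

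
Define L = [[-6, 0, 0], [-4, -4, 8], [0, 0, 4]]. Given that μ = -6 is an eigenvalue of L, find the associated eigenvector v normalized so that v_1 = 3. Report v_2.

L + 6I = [[0, 0, 0], [-4, 2, 8], [0, 0, 10]].
Solving (L + 6I)v = 0 gives the eigenspace spanned by (3, 6, 0).
With v_1 = 3, v = (3, 6, 0), so v_2 = 6.

6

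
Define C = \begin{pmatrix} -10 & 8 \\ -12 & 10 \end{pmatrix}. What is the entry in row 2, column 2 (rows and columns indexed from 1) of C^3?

40

Characteristic polynomial: r^2 - 4 = (r - 2)(r + 2), so the eigenvalues are -2, 2.
r=-2: eigenvector (1, 1).
r=2: eigenvector (-2, -3).
P = [[1, -2], [1, -3]], D = diag(-2, 2), P⁻¹ = [[3, -2], [1, -1]].
C³ = P·diag(-8, 8)·P⁻¹ = [[-40, 32], [-48, 40]].
The requested entry is 40.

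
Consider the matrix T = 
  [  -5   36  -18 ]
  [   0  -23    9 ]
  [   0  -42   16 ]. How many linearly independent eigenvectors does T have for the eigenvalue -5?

2

T + 5I = [[0, 36, -18], [0, -18, 9], [0, -42, 21]].
This matrix has rank 1, so its null space has dimension 3 − 1 = 2.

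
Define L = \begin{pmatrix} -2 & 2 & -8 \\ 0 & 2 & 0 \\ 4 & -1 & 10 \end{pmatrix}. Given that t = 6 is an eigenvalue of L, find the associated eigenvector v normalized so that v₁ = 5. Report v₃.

-5

L − 6I = [[-8, 2, -8], [0, -4, 0], [4, -1, 4]].
Solving (L − 6I)v = 0 gives the eigenspace spanned by (5, 0, -5).
With v₁ = 5, v = (5, 0, -5), so v₃ = -5.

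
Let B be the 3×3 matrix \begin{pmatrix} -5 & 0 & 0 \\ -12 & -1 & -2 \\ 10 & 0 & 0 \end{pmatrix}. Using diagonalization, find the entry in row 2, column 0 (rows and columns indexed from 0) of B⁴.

Characteristic polynomial: s^3 + 6s^2 + 5s = s(s + 1)(s + 5), so the eigenvalues are -5, -1, 0.
s=0: eigenvector (0, -2, 1).
s=-1: eigenvector (0, 1, 0).
s=-5: eigenvector (1, 2, -2).
P = [[0, 0, 1], [-2, 1, 2], [1, 0, -2]], D = diag(0, -1, -5), P⁻¹ = [[2, 0, 1], [2, 1, 2], [1, 0, 0]].
B⁴ = P·diag(0, 1, 625)·P⁻¹ = [[625, 0, 0], [1252, 1, 2], [-1250, 0, 0]].
The requested entry is -1250.

-1250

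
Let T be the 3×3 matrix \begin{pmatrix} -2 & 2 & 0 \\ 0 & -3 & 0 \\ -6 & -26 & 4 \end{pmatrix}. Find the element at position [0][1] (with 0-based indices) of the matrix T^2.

Characteristic polynomial: s^3 + s^2 - 14s - 24 = (s - 4)(s + 2)(s + 3), so the eigenvalues are -3, -2, 4.
s=-2: eigenvector (1, 0, 1).
s=-3: eigenvector (-2, 1, 2).
s=4: eigenvector (0, 0, 1).
P = [[1, -2, 0], [0, 1, 0], [1, 2, 1]], D = diag(-2, -3, 4), P⁻¹ = [[1, 2, 0], [0, 1, 0], [-1, -4, 1]].
T² = P·diag(4, 9, 16)·P⁻¹ = [[4, -10, 0], [0, 9, 0], [-12, -38, 16]].
The requested entry is -10.

-10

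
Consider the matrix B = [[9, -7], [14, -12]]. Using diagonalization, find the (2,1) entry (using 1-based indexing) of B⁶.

-31122

Characteristic polynomial: μ^2 + 3μ - 10 = (μ - 2)(μ + 5), so the eigenvalues are -5, 2.
μ=-5: eigenvector (1, 2).
μ=2: eigenvector (1, 1).
P = [[1, 1], [2, 1]], D = diag(-5, 2), P⁻¹ = [[-1, 1], [2, -1]].
B⁶ = P·diag(15625, 64)·P⁻¹ = [[-15497, 15561], [-31122, 31186]].
The requested entry is -31122.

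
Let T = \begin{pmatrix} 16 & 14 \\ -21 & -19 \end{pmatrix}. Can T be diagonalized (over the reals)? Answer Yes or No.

Yes

Characteristic polynomial: p(μ) = μ^2 + 3μ - 10 = (μ - 2)(μ + 5).
All 2 eigenvalues are distinct, so T is diagonalizable.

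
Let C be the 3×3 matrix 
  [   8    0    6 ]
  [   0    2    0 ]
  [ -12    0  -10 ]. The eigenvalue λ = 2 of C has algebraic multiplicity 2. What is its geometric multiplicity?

2

C − 2I = [[6, 0, 6], [0, 0, 0], [-12, 0, -12]].
This matrix has rank 1, so its null space has dimension 3 − 1 = 2.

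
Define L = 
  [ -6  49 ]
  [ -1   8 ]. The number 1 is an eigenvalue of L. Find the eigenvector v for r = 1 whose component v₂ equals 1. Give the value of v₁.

L − 1I = [[-7, 49], [-1, 7]].
Solving (L − 1I)v = 0 gives the eigenspace spanned by (7, 1).
With v₂ = 1, v = (7, 1), so v₁ = 7.

7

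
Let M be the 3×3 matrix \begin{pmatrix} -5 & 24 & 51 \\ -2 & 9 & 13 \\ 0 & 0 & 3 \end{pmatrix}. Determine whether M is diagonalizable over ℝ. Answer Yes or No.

No

Characteristic polynomial: p(μ) = μ^3 - 7μ^2 + 15μ - 9 = (μ - 3)^2(μ - 1).
μ = 3 has algebraic multiplicity 2; rank(M − 3I) = 2, so geometric multiplicity = 1.
Geometric multiplicity < algebraic multiplicity, so M is not diagonalizable.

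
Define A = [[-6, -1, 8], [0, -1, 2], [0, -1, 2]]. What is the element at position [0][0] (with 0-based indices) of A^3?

Characteristic polynomial: λ^3 + 5λ^2 - 6λ = λ(λ - 1)(λ + 6), so the eigenvalues are -6, 0, 1.
λ=-6: eigenvector (1, 0, 0).
λ=1: eigenvector (-1, -1, -1).
λ=0: eigenvector (1, 2, 1).
P = [[1, -1, 1], [0, -1, 2], [0, -1, 1]], D = diag(-6, 1, 0), P⁻¹ = [[1, 0, -1], [0, 1, -2], [0, 1, -1]].
A³ = P·diag(-216, 1, 0)·P⁻¹ = [[-216, -1, 218], [0, -1, 2], [0, -1, 2]].
The requested entry is -216.

-216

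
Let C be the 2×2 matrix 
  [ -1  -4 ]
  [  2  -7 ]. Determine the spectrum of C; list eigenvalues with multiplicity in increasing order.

Characteristic polynomial: p(r) = r^2 + 8r + 15 = (r + 3)(r + 5).
Roots (with multiplicity): -5, -3.

-5, -3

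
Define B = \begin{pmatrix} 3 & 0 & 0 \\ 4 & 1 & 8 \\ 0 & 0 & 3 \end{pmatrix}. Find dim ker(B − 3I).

2

B − 3I = [[0, 0, 0], [4, -2, 8], [0, 0, 0]].
This matrix has rank 1, so its null space has dimension 3 − 1 = 2.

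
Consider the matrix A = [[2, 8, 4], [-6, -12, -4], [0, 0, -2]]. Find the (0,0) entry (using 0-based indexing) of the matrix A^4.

Characteristic polynomial: λ^3 + 12λ^2 + 44λ + 48 = (λ + 2)(λ + 4)(λ + 6), so the eigenvalues are -6, -4, -2.
λ=-6: eigenvector (1, -1, 0).
λ=-4: eigenvector (4, -3, 0).
λ=-2: eigenvector (1, -1, 1).
P = [[1, 4, 1], [-1, -3, -1], [0, 0, 1]], D = diag(-6, -4, -2), P⁻¹ = [[-3, -4, -1], [1, 1, 0], [0, 0, 1]].
A⁴ = P·diag(1296, 256, 16)·P⁻¹ = [[-2864, -4160, -1280], [3120, 4416, 1280], [0, 0, 16]].
The requested entry is -2864.

-2864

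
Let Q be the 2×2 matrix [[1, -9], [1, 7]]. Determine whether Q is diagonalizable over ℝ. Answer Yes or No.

Characteristic polynomial: p(μ) = μ^2 - 8μ + 16 = (μ - 4)^2.
μ = 4 has algebraic multiplicity 2; rank(Q − 4I) = 1, so geometric multiplicity = 1.
Geometric multiplicity < algebraic multiplicity, so Q is not diagonalizable.

No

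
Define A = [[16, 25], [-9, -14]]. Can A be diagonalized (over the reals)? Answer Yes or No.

Characteristic polynomial: p(s) = s^2 - 2s + 1 = (s - 1)^2.
s = 1 has algebraic multiplicity 2; rank(A − 1I) = 1, so geometric multiplicity = 1.
Geometric multiplicity < algebraic multiplicity, so A is not diagonalizable.

No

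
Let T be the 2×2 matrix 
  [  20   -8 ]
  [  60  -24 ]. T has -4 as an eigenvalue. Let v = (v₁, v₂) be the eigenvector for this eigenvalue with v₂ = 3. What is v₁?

T + 4I = [[24, -8], [60, -20]].
Solving (T + 4I)v = 0 gives the eigenspace spanned by (1, 3).
With v₂ = 3, v = (1, 3), so v₁ = 1.

1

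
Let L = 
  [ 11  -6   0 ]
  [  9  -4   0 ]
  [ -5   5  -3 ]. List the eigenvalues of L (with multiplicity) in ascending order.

Characteristic polynomial: p(s) = s^3 - 4s^2 - 11s + 30 = (s - 5)(s - 2)(s + 3).
Roots (with multiplicity): -3, 2, 5.

-3, 2, 5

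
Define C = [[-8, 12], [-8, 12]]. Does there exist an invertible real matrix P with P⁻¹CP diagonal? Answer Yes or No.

Characteristic polynomial: p(t) = t^2 - 4t = t(t - 4).
All 2 eigenvalues are distinct, so C is diagonalizable.

Yes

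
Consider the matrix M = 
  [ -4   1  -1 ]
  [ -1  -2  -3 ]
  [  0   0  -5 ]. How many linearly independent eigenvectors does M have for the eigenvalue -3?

M + 3I = [[-1, 1, -1], [-1, 1, -3], [0, 0, -2]].
This matrix has rank 2, so its null space has dimension 3 − 2 = 1.

1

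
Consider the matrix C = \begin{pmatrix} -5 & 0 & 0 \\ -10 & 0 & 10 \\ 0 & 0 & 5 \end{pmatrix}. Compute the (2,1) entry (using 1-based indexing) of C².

Characteristic polynomial: s^3 - 25s = s(s - 5)(s + 5), so the eigenvalues are -5, 0, 5.
s=-5: eigenvector (1, 2, 0).
s=0: eigenvector (0, 1, 0).
s=5: eigenvector (0, 2, 1).
P = [[1, 0, 0], [2, 1, 2], [0, 0, 1]], D = diag(-5, 0, 5), P⁻¹ = [[1, 0, 0], [-2, 1, -2], [0, 0, 1]].
C² = P·diag(25, 0, 25)·P⁻¹ = [[25, 0, 0], [50, 0, 50], [0, 0, 25]].
The requested entry is 50.

50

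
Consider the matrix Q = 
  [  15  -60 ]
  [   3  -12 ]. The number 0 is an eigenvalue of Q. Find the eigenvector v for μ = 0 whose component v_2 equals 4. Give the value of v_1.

Q = [[15, -60], [3, -12]].
Solving (Q)v = 0 gives the eigenspace spanned by (16, 4).
With v_2 = 4, v = (16, 4), so v_1 = 16.

16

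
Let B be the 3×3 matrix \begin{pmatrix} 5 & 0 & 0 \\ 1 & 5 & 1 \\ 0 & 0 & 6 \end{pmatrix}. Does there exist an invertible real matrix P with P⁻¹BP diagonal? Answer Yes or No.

Characteristic polynomial: p(r) = r^3 - 16r^2 + 85r - 150 = (r - 6)(r - 5)^2.
r = 5 has algebraic multiplicity 2; rank(B − 5I) = 2, so geometric multiplicity = 1.
Geometric multiplicity < algebraic multiplicity, so B is not diagonalizable.

No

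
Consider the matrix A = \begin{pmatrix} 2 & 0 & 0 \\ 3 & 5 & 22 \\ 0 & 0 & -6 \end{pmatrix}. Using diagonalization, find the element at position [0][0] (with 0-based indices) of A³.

Characteristic polynomial: t^3 - t^2 - 32t + 60 = (t - 5)(t - 2)(t + 6), so the eigenvalues are -6, 2, 5.
t=2: eigenvector (1, -1, 0).
t=-6: eigenvector (0, -2, 1).
t=5: eigenvector (0, 1, 0).
P = [[1, 0, 0], [-1, -2, 1], [0, 1, 0]], D = diag(2, -6, 5), P⁻¹ = [[1, 0, 0], [0, 0, 1], [1, 1, 2]].
A³ = P·diag(8, -216, 125)·P⁻¹ = [[8, 0, 0], [117, 125, 682], [0, 0, -216]].
The requested entry is 8.

8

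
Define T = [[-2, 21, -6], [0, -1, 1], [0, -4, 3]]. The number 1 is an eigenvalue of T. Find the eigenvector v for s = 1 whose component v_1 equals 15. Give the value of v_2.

5

T − 1I = [[-3, 21, -6], [0, -2, 1], [0, -4, 2]].
Solving (T − 1I)v = 0 gives the eigenspace spanned by (15, 5, 10).
With v_1 = 15, v = (15, 5, 10), so v_2 = 5.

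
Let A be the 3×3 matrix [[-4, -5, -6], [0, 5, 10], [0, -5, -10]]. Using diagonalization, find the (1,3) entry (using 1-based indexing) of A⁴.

994

Characteristic polynomial: r^3 + 9r^2 + 20r = r(r + 4)(r + 5), so the eigenvalues are -5, -4, 0.
r=-4: eigenvector (1, 0, 0).
r=0: eigenvector (1, -2, 1).
r=-5: eigenvector (1, -1, 1).
P = [[1, 1, 1], [0, -2, -1], [0, 1, 1]], D = diag(-4, 0, -5), P⁻¹ = [[1, 0, -1], [0, -1, -1], [0, 1, 2]].
A⁴ = P·diag(256, 0, 625)·P⁻¹ = [[256, 625, 994], [0, -625, -1250], [0, 625, 1250]].
The requested entry is 994.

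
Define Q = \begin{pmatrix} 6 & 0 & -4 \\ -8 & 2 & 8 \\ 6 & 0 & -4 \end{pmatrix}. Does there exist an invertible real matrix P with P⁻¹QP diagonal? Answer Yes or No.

Characteristic polynomial: p(t) = t^3 - 4t^2 + 4t = t(t - 2)^2.
t = 2 has algebraic multiplicity 2; rank(Q − 2I) = 1, so geometric multiplicity = 2.
Every eigenvalue has geometric = algebraic multiplicity, so Q is diagonalizable.

Yes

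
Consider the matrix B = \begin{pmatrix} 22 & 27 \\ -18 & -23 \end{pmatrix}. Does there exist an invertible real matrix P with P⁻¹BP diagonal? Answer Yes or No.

Yes

Characteristic polynomial: p(λ) = λ^2 + λ - 20 = (λ - 4)(λ + 5).
All 2 eigenvalues are distinct, so B is diagonalizable.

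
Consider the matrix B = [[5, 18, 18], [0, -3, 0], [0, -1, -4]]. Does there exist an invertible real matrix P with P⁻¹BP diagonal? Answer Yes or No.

Characteristic polynomial: p(s) = s^3 + 2s^2 - 23s - 60 = (s - 5)(s + 3)(s + 4).
All 3 eigenvalues are distinct, so B is diagonalizable.

Yes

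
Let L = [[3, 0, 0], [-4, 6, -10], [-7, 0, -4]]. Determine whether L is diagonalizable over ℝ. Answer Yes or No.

Yes

Characteristic polynomial: p(μ) = μ^3 - 5μ^2 - 18μ + 72 = (μ - 6)(μ - 3)(μ + 4).
All 3 eigenvalues are distinct, so L is diagonalizable.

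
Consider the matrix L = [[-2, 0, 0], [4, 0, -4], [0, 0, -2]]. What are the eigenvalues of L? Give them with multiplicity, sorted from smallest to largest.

-2, -2, 0

Characteristic polynomial: p(t) = t^3 + 4t^2 + 4t = t(t + 2)^2.
Roots (with multiplicity): -2, -2, 0.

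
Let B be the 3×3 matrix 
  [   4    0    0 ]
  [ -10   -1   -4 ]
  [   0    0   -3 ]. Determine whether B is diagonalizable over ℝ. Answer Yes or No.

Yes

Characteristic polynomial: p(s) = s^3 - 13s - 12 = (s - 4)(s + 1)(s + 3).
All 3 eigenvalues are distinct, so B is diagonalizable.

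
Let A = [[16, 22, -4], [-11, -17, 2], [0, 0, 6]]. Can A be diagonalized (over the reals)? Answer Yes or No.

Characteristic polynomial: p(s) = s^3 - 5s^2 - 36s + 180 = (s - 6)(s - 5)(s + 6).
All 3 eigenvalues are distinct, so A is diagonalizable.

Yes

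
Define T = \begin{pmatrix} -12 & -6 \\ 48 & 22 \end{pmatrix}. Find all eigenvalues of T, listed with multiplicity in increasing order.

4, 6

Characteristic polynomial: p(μ) = μ^2 - 10μ + 24 = (μ - 6)(μ - 4).
Roots (with multiplicity): 4, 6.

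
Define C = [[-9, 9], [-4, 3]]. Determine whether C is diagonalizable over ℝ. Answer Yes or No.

No

Characteristic polynomial: p(λ) = λ^2 + 6λ + 9 = (λ + 3)^2.
λ = -3 has algebraic multiplicity 2; rank(C + 3I) = 1, so geometric multiplicity = 1.
Geometric multiplicity < algebraic multiplicity, so C is not diagonalizable.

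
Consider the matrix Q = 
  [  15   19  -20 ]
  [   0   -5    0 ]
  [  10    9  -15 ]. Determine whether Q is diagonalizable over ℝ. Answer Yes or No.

No

Characteristic polynomial: p(μ) = μ^3 + 5μ^2 - 25μ - 125 = (μ - 5)(μ + 5)^2.
μ = -5 has algebraic multiplicity 2; rank(Q + 5I) = 2, so geometric multiplicity = 1.
Geometric multiplicity < algebraic multiplicity, so Q is not diagonalizable.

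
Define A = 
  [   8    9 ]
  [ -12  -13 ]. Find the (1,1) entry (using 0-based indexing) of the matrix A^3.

-253

Characteristic polynomial: λ^2 + 5λ + 4 = (λ + 1)(λ + 4), so the eigenvalues are -4, -1.
λ=-4: eigenvector (-3, 4).
λ=-1: eigenvector (1, -1).
P = [[-3, 1], [4, -1]], D = diag(-4, -1), P⁻¹ = [[1, 1], [4, 3]].
A³ = P·diag(-64, -1)·P⁻¹ = [[188, 189], [-252, -253]].
The requested entry is -253.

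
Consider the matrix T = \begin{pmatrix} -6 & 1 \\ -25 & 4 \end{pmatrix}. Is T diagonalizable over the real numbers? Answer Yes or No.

No

Characteristic polynomial: p(r) = r^2 + 2r + 1 = (r + 1)^2.
r = -1 has algebraic multiplicity 2; rank(T + 1I) = 1, so geometric multiplicity = 1.
Geometric multiplicity < algebraic multiplicity, so T is not diagonalizable.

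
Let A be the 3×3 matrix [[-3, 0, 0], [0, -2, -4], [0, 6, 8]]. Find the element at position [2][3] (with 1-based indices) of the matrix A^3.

-112

Characteristic polynomial: μ^3 - 3μ^2 - 10μ + 24 = (μ - 4)(μ - 2)(μ + 3), so the eigenvalues are -3, 2, 4.
μ=2: eigenvector (0, -1, 1).
μ=4: eigenvector (0, -2, 3).
μ=-3: eigenvector (1, 0, 0).
P = [[0, 0, 1], [-1, -2, 0], [1, 3, 0]], D = diag(2, 4, -3), P⁻¹ = [[0, -3, -2], [0, 1, 1], [1, 0, 0]].
A³ = P·diag(8, 64, -27)·P⁻¹ = [[-27, 0, 0], [0, -104, -112], [0, 168, 176]].
The requested entry is -112.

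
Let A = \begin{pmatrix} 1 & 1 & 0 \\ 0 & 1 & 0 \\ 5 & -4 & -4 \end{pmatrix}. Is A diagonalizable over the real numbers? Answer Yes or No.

No

Characteristic polynomial: p(r) = r^3 + 2r^2 - 7r + 4 = (r - 1)^2(r + 4).
r = 1 has algebraic multiplicity 2; rank(A − 1I) = 2, so geometric multiplicity = 1.
Geometric multiplicity < algebraic multiplicity, so A is not diagonalizable.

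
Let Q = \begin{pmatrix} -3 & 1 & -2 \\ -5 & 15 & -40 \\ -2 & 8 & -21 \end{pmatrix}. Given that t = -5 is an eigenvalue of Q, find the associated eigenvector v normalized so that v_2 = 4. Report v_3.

2

Q + 5I = [[2, 1, -2], [-5, 20, -40], [-2, 8, -16]].
Solving (Q + 5I)v = 0 gives the eigenspace spanned by (0, 4, 2).
With v_2 = 4, v = (0, 4, 2), so v_3 = 2.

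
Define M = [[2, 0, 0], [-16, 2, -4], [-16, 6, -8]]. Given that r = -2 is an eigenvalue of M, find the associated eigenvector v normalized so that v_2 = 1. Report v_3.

M + 2I = [[4, 0, 0], [-16, 4, -4], [-16, 6, -6]].
Solving (M + 2I)v = 0 gives the eigenspace spanned by (0, 1, 1).
With v_2 = 1, v = (0, 1, 1), so v_3 = 1.

1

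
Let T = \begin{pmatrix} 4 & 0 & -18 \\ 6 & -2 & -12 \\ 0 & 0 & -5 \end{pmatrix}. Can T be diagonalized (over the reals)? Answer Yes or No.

Characteristic polynomial: p(s) = s^3 + 3s^2 - 18s - 40 = (s - 4)(s + 2)(s + 5).
All 3 eigenvalues are distinct, so T is diagonalizable.

Yes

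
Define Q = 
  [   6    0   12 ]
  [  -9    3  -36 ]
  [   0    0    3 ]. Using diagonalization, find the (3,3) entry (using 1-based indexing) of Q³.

Characteristic polynomial: λ^3 - 12λ^2 + 45λ - 54 = (λ - 6)(λ - 3)^2, so the eigenvalues are 3, 3, 6.
λ=3: eigenvector (-4, 12, 1).
λ=3: eigenvector (0, 1, 0).
λ=6: eigenvector (1, -3, 0).
P = [[-4, 0, 1], [12, 1, -3], [1, 0, 0]], D = diag(3, 3, 6), P⁻¹ = [[0, 0, 1], [3, 1, 0], [1, 0, 4]].
Q³ = P·diag(27, 27, 216)·P⁻¹ = [[216, 0, 756], [-567, 27, -2268], [0, 0, 27]].
The requested entry is 27.

27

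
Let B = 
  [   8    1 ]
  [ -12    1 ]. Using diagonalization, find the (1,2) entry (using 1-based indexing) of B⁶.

Characteristic polynomial: λ^2 - 9λ + 20 = (λ - 5)(λ - 4), so the eigenvalues are 4, 5.
λ=4: eigenvector (-1, 4).
λ=5: eigenvector (1, -3).
P = [[-1, 1], [4, -3]], D = diag(4, 5), P⁻¹ = [[3, 1], [4, 1]].
B⁶ = P·diag(4096, 15625)·P⁻¹ = [[50212, 11529], [-138348, -30491]].
The requested entry is 11529.

11529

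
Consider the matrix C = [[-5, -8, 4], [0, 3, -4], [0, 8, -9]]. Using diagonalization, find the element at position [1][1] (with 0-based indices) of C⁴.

Characteristic polynomial: μ^3 + 11μ^2 + 35μ + 25 = (μ + 1)(μ + 5)^2, so the eigenvalues are -5, -5, -1.
μ=-5: eigenvector (1, 0, 0).
μ=-5: eigenvector (1, 1, 2).
μ=-1: eigenvector (1, -1, -1).
P = [[1, 1, 1], [0, 1, -1], [0, 2, -1]], D = diag(-5, -5, -1), P⁻¹ = [[1, 3, -2], [0, -1, 1], [0, -2, 1]].
C⁴ = P·diag(625, 625, 1)·P⁻¹ = [[625, 1248, -624], [0, -623, 624], [0, -1248, 1249]].
The requested entry is -623.

-623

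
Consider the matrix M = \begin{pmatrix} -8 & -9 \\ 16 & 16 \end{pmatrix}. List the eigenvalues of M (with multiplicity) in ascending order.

Characteristic polynomial: p(t) = t^2 - 8t + 16 = (t - 4)^2.
Roots (with multiplicity): 4, 4.

4, 4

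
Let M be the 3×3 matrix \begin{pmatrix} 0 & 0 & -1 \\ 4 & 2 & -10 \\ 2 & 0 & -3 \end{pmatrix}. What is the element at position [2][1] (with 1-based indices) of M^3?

28

Characteristic polynomial: λ^3 + λ^2 - 4λ - 4 = (λ - 2)(λ + 1)(λ + 2), so the eigenvalues are -2, -1, 2.
λ=-2: eigenvector (1, 4, 2).
λ=-1: eigenvector (-1, -2, -1).
λ=2: eigenvector (0, 1, 0).
P = [[1, -1, 0], [4, -2, 1], [2, -1, 0]], D = diag(-2, -1, 2), P⁻¹ = [[-1, 0, 1], [-2, 0, 1], [0, 1, -2]].
M³ = P·diag(-8, -1, 8)·P⁻¹ = [[6, 0, -7], [28, 8, -46], [14, 0, -15]].
The requested entry is 28.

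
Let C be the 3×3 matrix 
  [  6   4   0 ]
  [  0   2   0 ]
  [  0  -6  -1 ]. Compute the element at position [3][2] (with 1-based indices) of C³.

-18

Characteristic polynomial: μ^3 - 7μ^2 + 4μ + 12 = (μ - 6)(μ - 2)(μ + 1), so the eigenvalues are -1, 2, 6.
μ=-1: eigenvector (0, 0, 1).
μ=2: eigenvector (-1, 1, -2).
μ=6: eigenvector (1, 0, 0).
P = [[0, -1, 1], [0, 1, 0], [1, -2, 0]], D = diag(-1, 2, 6), P⁻¹ = [[0, 2, 1], [0, 1, 0], [1, 1, 0]].
C³ = P·diag(-1, 8, 216)·P⁻¹ = [[216, 208, 0], [0, 8, 0], [0, -18, -1]].
The requested entry is -18.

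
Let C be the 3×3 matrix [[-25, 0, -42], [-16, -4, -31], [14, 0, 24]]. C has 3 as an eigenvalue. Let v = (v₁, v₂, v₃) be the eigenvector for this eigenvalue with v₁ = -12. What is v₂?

-8

C − 3I = [[-28, 0, -42], [-16, -7, -31], [14, 0, 21]].
Solving (C − 3I)v = 0 gives the eigenspace spanned by (-12, -8, 8).
With v₁ = -12, v = (-12, -8, 8), so v₂ = -8.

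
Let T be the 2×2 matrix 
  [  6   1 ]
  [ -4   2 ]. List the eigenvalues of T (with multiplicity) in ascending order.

4, 4

Characteristic polynomial: p(r) = r^2 - 8r + 16 = (r - 4)^2.
Roots (with multiplicity): 4, 4.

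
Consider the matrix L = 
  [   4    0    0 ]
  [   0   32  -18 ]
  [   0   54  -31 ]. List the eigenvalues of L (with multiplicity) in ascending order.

-4, 4, 5

Characteristic polynomial: p(r) = r^3 - 5r^2 - 16r + 80 = (r - 5)(r - 4)(r + 4).
Roots (with multiplicity): -4, 4, 5.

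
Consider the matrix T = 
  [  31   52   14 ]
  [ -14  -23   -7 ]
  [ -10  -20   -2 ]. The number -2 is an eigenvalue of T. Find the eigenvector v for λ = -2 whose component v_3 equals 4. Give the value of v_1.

T + 2I = [[33, 52, 14], [-14, -21, -7], [-10, -20, 0]].
Solving (T + 2I)v = 0 gives the eigenspace spanned by (-8, 4, 4).
With v_3 = 4, v = (-8, 4, 4), so v_1 = -8.

-8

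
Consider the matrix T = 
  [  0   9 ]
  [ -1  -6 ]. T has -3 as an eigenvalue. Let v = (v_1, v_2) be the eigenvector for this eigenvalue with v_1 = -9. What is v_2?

3

T + 3I = [[3, 9], [-1, -3]].
Solving (T + 3I)v = 0 gives the eigenspace spanned by (-9, 3).
With v_1 = -9, v = (-9, 3), so v_2 = 3.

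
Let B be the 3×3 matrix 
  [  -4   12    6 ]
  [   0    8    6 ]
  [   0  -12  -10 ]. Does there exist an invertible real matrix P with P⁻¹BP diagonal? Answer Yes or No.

Yes

Characteristic polynomial: p(t) = t^3 + 6t^2 - 32 = (t - 2)(t + 4)^2.
t = -4 has algebraic multiplicity 2; rank(B + 4I) = 1, so geometric multiplicity = 2.
Every eigenvalue has geometric = algebraic multiplicity, so B is diagonalizable.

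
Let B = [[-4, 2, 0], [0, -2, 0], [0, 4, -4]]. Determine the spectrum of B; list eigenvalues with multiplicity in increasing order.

Characteristic polynomial: p(r) = r^3 + 10r^2 + 32r + 32 = (r + 2)(r + 4)^2.
Roots (with multiplicity): -4, -4, -2.

-4, -4, -2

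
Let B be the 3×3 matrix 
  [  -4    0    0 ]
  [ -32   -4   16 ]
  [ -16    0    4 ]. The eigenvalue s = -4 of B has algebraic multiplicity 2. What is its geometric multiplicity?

2

B + 4I = [[0, 0, 0], [-32, 0, 16], [-16, 0, 8]].
This matrix has rank 1, so its null space has dimension 3 − 1 = 2.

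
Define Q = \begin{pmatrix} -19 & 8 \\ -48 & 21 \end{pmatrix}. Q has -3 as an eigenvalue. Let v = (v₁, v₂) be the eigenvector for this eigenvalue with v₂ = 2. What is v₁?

1

Q + 3I = [[-16, 8], [-48, 24]].
Solving (Q + 3I)v = 0 gives the eigenspace spanned by (1, 2).
With v₂ = 2, v = (1, 2), so v₁ = 1.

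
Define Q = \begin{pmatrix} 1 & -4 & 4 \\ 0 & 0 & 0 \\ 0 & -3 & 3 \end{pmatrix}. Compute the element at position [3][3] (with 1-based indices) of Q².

Characteristic polynomial: λ^3 - 4λ^2 + 3λ = λ(λ - 3)(λ - 1), so the eigenvalues are 0, 1, 3.
λ=1: eigenvector (1, 0, 0).
λ=0: eigenvector (0, 1, 1).
λ=3: eigenvector (2, 0, 1).
P = [[1, 0, 2], [0, 1, 0], [0, 1, 1]], D = diag(1, 0, 3), P⁻¹ = [[1, 2, -2], [0, 1, 0], [0, -1, 1]].
Q² = P·diag(1, 0, 9)·P⁻¹ = [[1, -16, 16], [0, 0, 0], [0, -9, 9]].
The requested entry is 9.

9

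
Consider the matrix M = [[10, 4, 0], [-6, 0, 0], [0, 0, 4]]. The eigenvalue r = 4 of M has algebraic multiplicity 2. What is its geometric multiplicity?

M − 4I = [[6, 4, 0], [-6, -4, 0], [0, 0, 0]].
This matrix has rank 1, so its null space has dimension 3 − 1 = 2.

2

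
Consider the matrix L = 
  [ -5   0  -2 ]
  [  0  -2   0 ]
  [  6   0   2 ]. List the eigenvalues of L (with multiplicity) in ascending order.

-2, -2, -1

Characteristic polynomial: p(λ) = λ^3 + 5λ^2 + 8λ + 4 = (λ + 1)(λ + 2)^2.
Roots (with multiplicity): -2, -2, -1.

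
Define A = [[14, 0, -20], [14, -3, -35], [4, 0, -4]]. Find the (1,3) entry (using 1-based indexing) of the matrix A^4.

-10400

Characteristic polynomial: t^3 - 7t^2 - 6t + 72 = (t - 6)(t - 4)(t + 3), so the eigenvalues are -3, 4, 6.
t=6: eigenvector (5, 0, 2).
t=-3: eigenvector (0, 1, 0).
t=4: eigenvector (2, -1, 1).
P = [[5, 0, 2], [0, 1, -1], [2, 0, 1]], D = diag(6, -3, 4), P⁻¹ = [[1, 0, -2], [-2, 1, 5], [-2, 0, 5]].
A⁴ = P·diag(1296, 81, 256)·P⁻¹ = [[5456, 0, -10400], [350, 81, -875], [2080, 0, -3904]].
The requested entry is -10400.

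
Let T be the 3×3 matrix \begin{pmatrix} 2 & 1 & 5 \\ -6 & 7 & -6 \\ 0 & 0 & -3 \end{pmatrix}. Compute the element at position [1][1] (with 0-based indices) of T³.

247

Characteristic polynomial: μ^3 - 6μ^2 - 7μ + 60 = (μ - 5)(μ - 4)(μ + 3), so the eigenvalues are -3, 4, 5.
μ=4: eigenvector (1, 2, 0).
μ=5: eigenvector (1, 3, 0).
μ=-3: eigenvector (-1, 0, 1).
P = [[1, 1, -1], [2, 3, 0], [0, 0, 1]], D = diag(4, 5, -3), P⁻¹ = [[3, -1, 3], [-2, 1, -2], [0, 0, 1]].
T³ = P·diag(64, 125, -27)·P⁻¹ = [[-58, 61, -31], [-366, 247, -366], [0, 0, -27]].
The requested entry is 247.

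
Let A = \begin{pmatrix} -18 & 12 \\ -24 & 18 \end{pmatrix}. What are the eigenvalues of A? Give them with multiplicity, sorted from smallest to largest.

Characteristic polynomial: p(r) = r^2 - 36 = (r - 6)(r + 6).
Roots (with multiplicity): -6, 6.

-6, 6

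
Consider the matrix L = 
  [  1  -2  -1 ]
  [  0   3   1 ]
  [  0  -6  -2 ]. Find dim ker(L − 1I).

L − 1I = [[0, -2, -1], [0, 2, 1], [0, -6, -3]].
This matrix has rank 1, so its null space has dimension 3 − 1 = 2.

2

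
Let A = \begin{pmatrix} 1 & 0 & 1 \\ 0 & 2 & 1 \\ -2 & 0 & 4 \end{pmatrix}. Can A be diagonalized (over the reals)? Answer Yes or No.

Characteristic polynomial: p(μ) = μ^3 - 7μ^2 + 16μ - 12 = (μ - 3)(μ - 2)^2.
μ = 2 has algebraic multiplicity 2; rank(A − 2I) = 2, so geometric multiplicity = 1.
Geometric multiplicity < algebraic multiplicity, so A is not diagonalizable.

No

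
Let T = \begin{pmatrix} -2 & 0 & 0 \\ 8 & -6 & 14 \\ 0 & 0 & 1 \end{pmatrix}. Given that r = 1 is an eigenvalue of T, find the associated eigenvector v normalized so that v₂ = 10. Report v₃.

5

T − 1I = [[-3, 0, 0], [8, -7, 14], [0, 0, 0]].
Solving (T − 1I)v = 0 gives the eigenspace spanned by (0, 10, 5).
With v₂ = 10, v = (0, 10, 5), so v₃ = 5.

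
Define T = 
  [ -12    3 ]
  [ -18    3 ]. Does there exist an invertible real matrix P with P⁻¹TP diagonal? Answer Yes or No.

Yes

Characteristic polynomial: p(s) = s^2 + 9s + 18 = (s + 3)(s + 6).
All 2 eigenvalues are distinct, so T is diagonalizable.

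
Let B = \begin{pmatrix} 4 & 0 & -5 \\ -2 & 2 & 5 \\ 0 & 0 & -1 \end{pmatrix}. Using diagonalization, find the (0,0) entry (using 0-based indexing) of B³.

64

Characteristic polynomial: r^3 - 5r^2 + 2r + 8 = (r - 4)(r - 2)(r + 1), so the eigenvalues are -1, 2, 4.
r=4: eigenvector (1, -1, 0).
r=2: eigenvector (0, 1, 0).
r=-1: eigenvector (1, -1, 1).
P = [[1, 0, 1], [-1, 1, -1], [0, 0, 1]], D = diag(4, 2, -1), P⁻¹ = [[1, 0, -1], [1, 1, 0], [0, 0, 1]].
B³ = P·diag(64, 8, -1)·P⁻¹ = [[64, 0, -65], [-56, 8, 65], [0, 0, -1]].
The requested entry is 64.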